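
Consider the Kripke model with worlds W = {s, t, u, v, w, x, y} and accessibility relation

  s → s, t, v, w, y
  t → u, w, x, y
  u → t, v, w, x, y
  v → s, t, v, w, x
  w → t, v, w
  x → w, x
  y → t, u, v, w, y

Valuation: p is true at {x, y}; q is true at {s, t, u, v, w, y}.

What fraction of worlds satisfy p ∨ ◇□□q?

s: p is F, ◇□□q is F. ✗
t: p is F, ◇□□q is F. ✗
u: p is F, ◇□□q is F. ✗
v: p is F, ◇□□q is F. ✗
w: p is F, ◇□□q is F. ✗
x: p is T, ◇□□q is F. ✓
y: p is T, ◇□□q is F. ✓
That's 2 of 7 worlds, so 2/7.

2/7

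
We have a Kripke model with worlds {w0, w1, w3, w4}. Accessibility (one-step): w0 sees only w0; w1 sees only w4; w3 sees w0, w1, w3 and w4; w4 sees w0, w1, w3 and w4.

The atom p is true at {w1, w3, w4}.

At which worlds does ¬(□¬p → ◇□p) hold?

w0: □¬p → ◇□p is F. ✓
w1: □¬p → ◇□p is T. ✗
w3: □¬p → ◇□p is T. ✗
w4: □¬p → ◇□p is T. ✗

{w0}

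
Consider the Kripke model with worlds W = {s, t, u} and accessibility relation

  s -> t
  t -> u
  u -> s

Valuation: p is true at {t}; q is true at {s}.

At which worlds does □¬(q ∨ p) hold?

{t}

s: successors {t}; ¬(q ∨ p) there: t:F. ✗
t: successors {u}; ¬(q ∨ p) there: u:T. ✓
u: successors {s}; ¬(q ∨ p) there: s:F. ✗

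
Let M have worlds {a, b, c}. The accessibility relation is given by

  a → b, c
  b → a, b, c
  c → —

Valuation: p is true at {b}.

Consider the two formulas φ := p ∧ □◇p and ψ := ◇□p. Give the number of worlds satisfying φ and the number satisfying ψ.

0 and 2

For p ∧ □◇p:
a: p is F, □◇p is F. ✗
b: p is T, □◇p is F. ✗
c: p is F, □◇p is T. ✗
— 0 worlds.
For ◇□p:
a: successors {b, c}; □p there: b:F, c:T. ✓
b: successors {a, b, c}; □p there: a:F, b:F, c:T. ✓
c: no successors, so ◇□p fails. ✗
— 2 worlds.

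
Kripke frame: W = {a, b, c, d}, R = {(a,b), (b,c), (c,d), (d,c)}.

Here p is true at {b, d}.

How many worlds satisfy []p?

2

a: successors {b}; p there: b:T. ✓
b: successors {c}; p there: c:F. ✗
c: successors {d}; p there: d:T. ✓
d: successors {c}; p there: c:F. ✗
Satisfying worlds: {a, c}.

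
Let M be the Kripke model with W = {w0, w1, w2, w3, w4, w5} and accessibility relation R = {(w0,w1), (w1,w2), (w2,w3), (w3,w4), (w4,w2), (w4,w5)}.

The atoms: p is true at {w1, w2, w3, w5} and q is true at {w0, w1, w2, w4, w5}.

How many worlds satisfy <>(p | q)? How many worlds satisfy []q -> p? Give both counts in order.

5 and 4

For <>(p | q):
w0: successors {w1}; p | q there: w1:T. ✓
w1: successors {w2}; p | q there: w2:T. ✓
w2: successors {w3}; p | q there: w3:T. ✓
w3: successors {w4}; p | q there: w4:T. ✓
w4: successors {w2, w5}; p | q there: w2:T, w5:T. ✓
w5: no successors, so <>(p | q) fails. ✗
— 5 worlds.
For []q -> p:
w0: []q is T, p is F. ✗
w1: []q is T, p is T. ✓
w2: []q is F, p is T. ✓
w3: []q is T, p is T. ✓
w4: []q is T, p is F. ✗
w5: []q is T, p is T. ✓
— 4 worlds.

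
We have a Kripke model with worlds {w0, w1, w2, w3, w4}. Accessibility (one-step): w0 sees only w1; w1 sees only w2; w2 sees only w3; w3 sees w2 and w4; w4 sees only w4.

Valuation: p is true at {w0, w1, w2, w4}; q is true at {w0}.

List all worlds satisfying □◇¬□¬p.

w0: successors {w1}; ◇¬□¬p there: w1:F. ✗
w1: successors {w2}; ◇¬□¬p there: w2:T. ✓
w2: successors {w3}; ◇¬□¬p there: w3:T. ✓
w3: successors {w2, w4}; ◇¬□¬p there: w2:T, w4:T. ✓
w4: successors {w4}; ◇¬□¬p there: w4:T. ✓

{w1, w2, w3, w4}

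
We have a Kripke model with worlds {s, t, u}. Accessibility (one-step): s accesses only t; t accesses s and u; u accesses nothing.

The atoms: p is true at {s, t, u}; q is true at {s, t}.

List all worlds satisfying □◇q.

s: successors {t}; ◇q there: t:T. ✓
t: successors {s, u}; ◇q there: s:T, u:F. ✗
u: no successors, so □◇q holds vacuously. ✓

{s, u}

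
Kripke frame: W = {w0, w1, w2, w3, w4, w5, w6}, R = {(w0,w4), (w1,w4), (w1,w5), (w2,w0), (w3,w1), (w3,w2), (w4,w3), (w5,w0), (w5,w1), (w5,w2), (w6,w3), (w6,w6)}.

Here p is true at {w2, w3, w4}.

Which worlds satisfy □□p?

{w0, w2}

w0: successors {w4}; □p there: w4:T. ✓
w1: successors {w4, w5}; □p there: w4:T, w5:F. ✗
w2: successors {w0}; □p there: w0:T. ✓
w3: successors {w1, w2}; □p there: w1:F, w2:F. ✗
w4: successors {w3}; □p there: w3:F. ✗
w5: successors {w0, w1, w2}; □p there: w0:T, w1:F, w2:F. ✗
w6: successors {w3, w6}; □p there: w3:F, w6:F. ✗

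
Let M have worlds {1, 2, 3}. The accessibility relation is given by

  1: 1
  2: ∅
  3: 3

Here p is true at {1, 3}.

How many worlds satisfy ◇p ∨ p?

2

1: ◇p is T, p is T. ✓
2: ◇p is F, p is F. ✗
3: ◇p is T, p is T. ✓
Satisfying worlds: {1, 3}.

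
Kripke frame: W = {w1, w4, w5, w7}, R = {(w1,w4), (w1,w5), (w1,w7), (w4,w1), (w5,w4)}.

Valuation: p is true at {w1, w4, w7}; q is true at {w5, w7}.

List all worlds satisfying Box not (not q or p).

w1: successors {w4, w5, w7}; not (not q or p) there: w4:F, w5:T, w7:F. ✗
w4: successors {w1}; not (not q or p) there: w1:F. ✗
w5: successors {w4}; not (not q or p) there: w4:F. ✗
w7: no successors, so Box not (not q or p) holds vacuously. ✓

{w7}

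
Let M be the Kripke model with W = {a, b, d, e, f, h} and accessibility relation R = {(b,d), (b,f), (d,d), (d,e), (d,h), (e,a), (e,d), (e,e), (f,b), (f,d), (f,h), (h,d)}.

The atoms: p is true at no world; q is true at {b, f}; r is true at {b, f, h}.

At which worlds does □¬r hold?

{a, e, h}

a: no successors, so □¬r holds vacuously. ✓
b: successors {d, f}; ¬r there: d:T, f:F. ✗
d: successors {d, e, h}; ¬r there: d:T, e:T, h:F. ✗
e: successors {a, d, e}; ¬r there: a:T, d:T, e:T. ✓
f: successors {b, d, h}; ¬r there: b:F, d:T, h:F. ✗
h: successors {d}; ¬r there: d:T. ✓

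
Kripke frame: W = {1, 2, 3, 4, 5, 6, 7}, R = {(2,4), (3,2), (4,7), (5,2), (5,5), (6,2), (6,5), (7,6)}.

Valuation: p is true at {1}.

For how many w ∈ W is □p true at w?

1

1: no successors, so □p holds vacuously. ✓
2: successors {4}; p there: 4:F. ✗
3: successors {2}; p there: 2:F. ✗
4: successors {7}; p there: 7:F. ✗
5: successors {2, 5}; p there: 2:F, 5:F. ✗
6: successors {2, 5}; p there: 2:F, 5:F. ✗
7: successors {6}; p there: 6:F. ✗
Satisfying worlds: {1}.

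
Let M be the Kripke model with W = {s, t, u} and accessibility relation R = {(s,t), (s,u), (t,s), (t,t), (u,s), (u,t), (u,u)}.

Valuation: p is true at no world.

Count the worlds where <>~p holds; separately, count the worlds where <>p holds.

For <>~p:
s: successors {t, u}; ~p there: t:T, u:T. ✓
t: successors {s, t}; ~p there: s:T, t:T. ✓
u: successors {s, t, u}; ~p there: s:T, t:T, u:T. ✓
— 3 worlds.
For <>p:
s: successors {t, u}; p there: t:F, u:F. ✗
t: successors {s, t}; p there: s:F, t:F. ✗
u: successors {s, t, u}; p there: s:F, t:F, u:F. ✗
— 0 worlds.

3 and 0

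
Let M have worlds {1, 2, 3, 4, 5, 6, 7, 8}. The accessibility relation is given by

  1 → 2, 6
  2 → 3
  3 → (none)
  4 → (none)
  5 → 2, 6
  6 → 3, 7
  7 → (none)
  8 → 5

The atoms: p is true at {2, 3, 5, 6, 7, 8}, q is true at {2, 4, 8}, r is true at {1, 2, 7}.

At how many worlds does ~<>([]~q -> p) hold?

1: <>([]~q -> p) is T. ✗
2: <>([]~q -> p) is T. ✗
3: <>([]~q -> p) is F. ✓
4: <>([]~q -> p) is F. ✓
5: <>([]~q -> p) is T. ✗
6: <>([]~q -> p) is T. ✗
7: <>([]~q -> p) is F. ✓
8: <>([]~q -> p) is T. ✗
Satisfying worlds: {3, 4, 7}.

3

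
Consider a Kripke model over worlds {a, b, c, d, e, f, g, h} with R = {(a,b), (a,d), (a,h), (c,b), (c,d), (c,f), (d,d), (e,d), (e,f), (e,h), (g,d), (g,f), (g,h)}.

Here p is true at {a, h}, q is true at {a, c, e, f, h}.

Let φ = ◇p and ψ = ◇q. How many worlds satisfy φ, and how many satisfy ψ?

For ◇p:
a: successors {b, d, h}; p there: b:F, d:F, h:T. ✓
b: no successors, so ◇p fails. ✗
c: successors {b, d, f}; p there: b:F, d:F, f:F. ✗
d: successors {d}; p there: d:F. ✗
e: successors {d, f, h}; p there: d:F, f:F, h:T. ✓
f: no successors, so ◇p fails. ✗
g: successors {d, f, h}; p there: d:F, f:F, h:T. ✓
h: no successors, so ◇p fails. ✗
— 3 worlds.
For ◇q:
a: successors {b, d, h}; q there: b:F, d:F, h:T. ✓
b: no successors, so ◇q fails. ✗
c: successors {b, d, f}; q there: b:F, d:F, f:T. ✓
d: successors {d}; q there: d:F. ✗
e: successors {d, f, h}; q there: d:F, f:T, h:T. ✓
f: no successors, so ◇q fails. ✗
g: successors {d, f, h}; q there: d:F, f:T, h:T. ✓
h: no successors, so ◇q fails. ✗
— 4 worlds.

3 and 4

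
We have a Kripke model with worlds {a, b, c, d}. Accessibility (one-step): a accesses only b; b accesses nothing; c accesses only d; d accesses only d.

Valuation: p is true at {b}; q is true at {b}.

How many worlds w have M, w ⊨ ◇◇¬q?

2

a: successors {b}; ◇¬q there: b:F. ✗
b: no successors, so ◇◇¬q fails. ✗
c: successors {d}; ◇¬q there: d:T. ✓
d: successors {d}; ◇¬q there: d:T. ✓
Satisfying worlds: {c, d}.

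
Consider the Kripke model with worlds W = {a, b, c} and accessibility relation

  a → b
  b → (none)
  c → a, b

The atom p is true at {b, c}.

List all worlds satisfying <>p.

{a, c}

a: successors {b}; p there: b:T. ✓
b: no successors, so <>p fails. ✗
c: successors {a, b}; p there: a:F, b:T. ✓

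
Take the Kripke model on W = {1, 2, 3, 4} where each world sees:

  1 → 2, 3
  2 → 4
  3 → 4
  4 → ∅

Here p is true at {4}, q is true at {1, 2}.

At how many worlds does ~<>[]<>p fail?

1: <>[]<>p is F. ✓
2: <>[]<>p is T. ✗
3: <>[]<>p is T. ✗
4: <>[]<>p is F. ✓
Satisfying worlds: {1, 4}.
So ~<>[]<>p fails at the other 2 worlds.

2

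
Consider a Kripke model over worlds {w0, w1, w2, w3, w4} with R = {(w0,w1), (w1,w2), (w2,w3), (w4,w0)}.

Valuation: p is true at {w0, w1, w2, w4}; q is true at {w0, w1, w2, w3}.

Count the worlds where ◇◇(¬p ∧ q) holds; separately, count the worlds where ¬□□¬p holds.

1 and 2

For ◇◇(¬p ∧ q):
w0: successors {w1}; ◇(¬p ∧ q) there: w1:F. ✗
w1: successors {w2}; ◇(¬p ∧ q) there: w2:T. ✓
w2: successors {w3}; ◇(¬p ∧ q) there: w3:F. ✗
w3: no successors, so ◇◇(¬p ∧ q) fails. ✗
w4: successors {w0}; ◇(¬p ∧ q) there: w0:F. ✗
— 1 world.
For ¬□□¬p:
w0: □□¬p is F. ✓
w1: □□¬p is T. ✗
w2: □□¬p is T. ✗
w3: □□¬p is T. ✗
w4: □□¬p is F. ✓
— 2 worlds.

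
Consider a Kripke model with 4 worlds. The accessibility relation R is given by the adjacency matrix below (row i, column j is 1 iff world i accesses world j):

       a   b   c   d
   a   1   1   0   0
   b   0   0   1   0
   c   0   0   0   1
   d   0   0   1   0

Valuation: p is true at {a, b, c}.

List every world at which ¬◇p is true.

a: ◇p is T. ✗
b: ◇p is T. ✗
c: ◇p is F. ✓
d: ◇p is T. ✗

{c}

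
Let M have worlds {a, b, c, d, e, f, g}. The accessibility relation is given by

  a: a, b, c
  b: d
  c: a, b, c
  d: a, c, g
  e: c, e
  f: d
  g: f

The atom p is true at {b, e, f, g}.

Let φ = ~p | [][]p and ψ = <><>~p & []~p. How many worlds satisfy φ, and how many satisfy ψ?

3 and 2

For ~p | [][]p:
a: ~p is T, [][]p is F. ✓
b: ~p is F, [][]p is F. ✗
c: ~p is T, [][]p is F. ✓
d: ~p is T, [][]p is F. ✓
e: ~p is F, [][]p is F. ✗
f: ~p is F, [][]p is F. ✗
g: ~p is F, [][]p is F. ✗
— 3 worlds.
For <><>~p & []~p:
a: <><>~p is T, []~p is F. ✗
b: <><>~p is T, []~p is T. ✓
c: <><>~p is T, []~p is F. ✗
d: <><>~p is T, []~p is F. ✗
e: <><>~p is T, []~p is F. ✗
f: <><>~p is T, []~p is T. ✓
g: <><>~p is T, []~p is F. ✗
— 2 worlds.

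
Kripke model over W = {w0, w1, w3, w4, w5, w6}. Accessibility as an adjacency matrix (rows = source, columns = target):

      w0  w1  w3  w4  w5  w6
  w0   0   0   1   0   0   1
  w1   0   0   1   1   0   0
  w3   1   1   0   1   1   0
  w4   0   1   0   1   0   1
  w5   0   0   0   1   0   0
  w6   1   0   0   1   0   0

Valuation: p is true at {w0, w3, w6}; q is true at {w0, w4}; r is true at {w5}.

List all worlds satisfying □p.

w0: successors {w3, w6}; p there: w3:T, w6:T. ✓
w1: successors {w3, w4}; p there: w3:T, w4:F. ✗
w3: successors {w0, w1, w4, w5}; p there: w0:T, w1:F, w4:F, w5:F. ✗
w4: successors {w1, w4, w6}; p there: w1:F, w4:F, w6:T. ✗
w5: successors {w4}; p there: w4:F. ✗
w6: successors {w0, w4}; p there: w0:T, w4:F. ✗

{w0}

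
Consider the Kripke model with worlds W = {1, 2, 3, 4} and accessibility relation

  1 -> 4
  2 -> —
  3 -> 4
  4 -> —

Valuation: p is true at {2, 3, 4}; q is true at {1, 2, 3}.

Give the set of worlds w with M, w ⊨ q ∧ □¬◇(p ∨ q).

{1, 2, 3}

1: q is T, □¬◇(p ∨ q) is T. ✓
2: q is T, □¬◇(p ∨ q) is T. ✓
3: q is T, □¬◇(p ∨ q) is T. ✓
4: q is F, □¬◇(p ∨ q) is T. ✗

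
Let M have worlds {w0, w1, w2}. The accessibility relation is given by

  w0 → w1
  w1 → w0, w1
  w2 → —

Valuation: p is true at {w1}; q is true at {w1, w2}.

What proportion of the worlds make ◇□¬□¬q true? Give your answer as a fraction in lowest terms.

2/3

w0: successors {w1}; □¬□¬q there: w1:T. ✓
w1: successors {w0, w1}; □¬□¬q there: w0:T, w1:T. ✓
w2: no successors, so ◇□¬□¬q fails. ✗
That's 2 of 3 worlds, so 2/3.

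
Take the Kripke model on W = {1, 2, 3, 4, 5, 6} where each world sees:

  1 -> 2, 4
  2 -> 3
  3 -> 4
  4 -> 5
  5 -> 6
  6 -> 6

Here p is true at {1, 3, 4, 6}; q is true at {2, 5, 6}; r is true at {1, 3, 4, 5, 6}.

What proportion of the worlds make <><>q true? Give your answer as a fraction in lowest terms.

1: successors {2, 4}; <>q there: 2:F, 4:T. ✓
2: successors {3}; <>q there: 3:F. ✗
3: successors {4}; <>q there: 4:T. ✓
4: successors {5}; <>q there: 5:T. ✓
5: successors {6}; <>q there: 6:T. ✓
6: successors {6}; <>q there: 6:T. ✓
That's 5 of 6 worlds, so 5/6.

5/6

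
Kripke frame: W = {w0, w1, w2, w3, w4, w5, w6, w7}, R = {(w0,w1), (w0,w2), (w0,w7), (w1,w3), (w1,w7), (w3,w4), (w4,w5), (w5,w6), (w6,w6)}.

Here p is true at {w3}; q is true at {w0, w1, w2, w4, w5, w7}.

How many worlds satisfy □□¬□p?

w0: successors {w1, w2, w7}; □¬□p there: w1:F, w2:T, w7:T. ✗
w1: successors {w3, w7}; □¬□p there: w3:T, w7:T. ✓
w2: no successors, so □□¬□p holds vacuously. ✓
w3: successors {w4}; □¬□p there: w4:T. ✓
w4: successors {w5}; □¬□p there: w5:T. ✓
w5: successors {w6}; □¬□p there: w6:T. ✓
w6: successors {w6}; □¬□p there: w6:T. ✓
w7: no successors, so □□¬□p holds vacuously. ✓
Satisfying worlds: {w1, w2, w3, w4, w5, w6, w7}.

7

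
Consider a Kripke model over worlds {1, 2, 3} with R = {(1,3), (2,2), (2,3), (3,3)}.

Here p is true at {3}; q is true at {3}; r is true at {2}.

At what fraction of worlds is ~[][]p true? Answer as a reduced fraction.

1/3

1: [][]p is T. ✗
2: [][]p is F. ✓
3: [][]p is T. ✗
That's 1 of 3 worlds, so 1/3.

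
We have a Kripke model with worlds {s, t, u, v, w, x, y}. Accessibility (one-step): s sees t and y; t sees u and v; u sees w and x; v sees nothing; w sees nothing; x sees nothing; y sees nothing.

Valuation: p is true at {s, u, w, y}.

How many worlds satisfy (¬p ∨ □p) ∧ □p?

s: ¬p ∨ □p is F, □p is F. ✗
t: ¬p ∨ □p is T, □p is F. ✗
u: ¬p ∨ □p is F, □p is F. ✗
v: ¬p ∨ □p is T, □p is T. ✓
w: ¬p ∨ □p is T, □p is T. ✓
x: ¬p ∨ □p is T, □p is T. ✓
y: ¬p ∨ □p is T, □p is T. ✓
Satisfying worlds: {v, w, x, y}.

4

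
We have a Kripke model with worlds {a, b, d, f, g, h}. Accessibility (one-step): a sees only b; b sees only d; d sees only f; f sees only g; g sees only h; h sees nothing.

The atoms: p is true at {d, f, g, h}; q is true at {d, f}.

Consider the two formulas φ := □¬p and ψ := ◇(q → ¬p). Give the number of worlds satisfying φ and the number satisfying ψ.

2 and 3

For □¬p:
a: successors {b}; ¬p there: b:T. ✓
b: successors {d}; ¬p there: d:F. ✗
d: successors {f}; ¬p there: f:F. ✗
f: successors {g}; ¬p there: g:F. ✗
g: successors {h}; ¬p there: h:F. ✗
h: no successors, so □¬p holds vacuously. ✓
— 2 worlds.
For ◇(q → ¬p):
a: successors {b}; q → ¬p there: b:T. ✓
b: successors {d}; q → ¬p there: d:F. ✗
d: successors {f}; q → ¬p there: f:F. ✗
f: successors {g}; q → ¬p there: g:T. ✓
g: successors {h}; q → ¬p there: h:T. ✓
h: no successors, so ◇(q → ¬p) fails. ✗
— 3 worlds.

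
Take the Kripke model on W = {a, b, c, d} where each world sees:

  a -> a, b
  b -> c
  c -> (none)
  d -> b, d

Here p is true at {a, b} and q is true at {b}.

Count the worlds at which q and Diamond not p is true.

1

a: q is F, Diamond not p is F. ✗
b: q is T, Diamond not p is T. ✓
c: q is F, Diamond not p is F. ✗
d: q is F, Diamond not p is T. ✗
Satisfying worlds: {b}.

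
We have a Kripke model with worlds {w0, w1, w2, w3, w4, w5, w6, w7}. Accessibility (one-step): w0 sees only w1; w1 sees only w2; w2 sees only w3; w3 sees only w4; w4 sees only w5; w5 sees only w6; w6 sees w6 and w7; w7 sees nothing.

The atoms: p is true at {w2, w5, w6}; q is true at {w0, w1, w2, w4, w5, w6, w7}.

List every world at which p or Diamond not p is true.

{w0, w2, w3, w5, w6}

w0: p is F, Diamond not p is T. ✓
w1: p is F, Diamond not p is F. ✗
w2: p is T, Diamond not p is T. ✓
w3: p is F, Diamond not p is T. ✓
w4: p is F, Diamond not p is F. ✗
w5: p is T, Diamond not p is F. ✓
w6: p is T, Diamond not p is T. ✓
w7: p is F, Diamond not p is F. ✗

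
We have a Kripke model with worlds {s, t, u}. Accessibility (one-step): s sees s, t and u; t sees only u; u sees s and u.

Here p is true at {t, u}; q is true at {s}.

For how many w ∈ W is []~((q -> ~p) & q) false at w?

2

s: successors {s, t, u}; ~((q -> ~p) & q) there: s:F, t:T, u:T. ✗
t: successors {u}; ~((q -> ~p) & q) there: u:T. ✓
u: successors {s, u}; ~((q -> ~p) & q) there: s:F, u:T. ✗
Satisfying worlds: {t}.
So []~((q -> ~p) & q) fails at the other 2 worlds.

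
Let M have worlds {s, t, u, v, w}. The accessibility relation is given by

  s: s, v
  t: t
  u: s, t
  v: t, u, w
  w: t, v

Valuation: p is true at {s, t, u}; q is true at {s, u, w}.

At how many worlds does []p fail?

s: successors {s, v}; p there: s:T, v:F. ✗
t: successors {t}; p there: t:T. ✓
u: successors {s, t}; p there: s:T, t:T. ✓
v: successors {t, u, w}; p there: t:T, u:T, w:F. ✗
w: successors {t, v}; p there: t:T, v:F. ✗
Satisfying worlds: {t, u}.
So []p fails at the other 3 worlds.

3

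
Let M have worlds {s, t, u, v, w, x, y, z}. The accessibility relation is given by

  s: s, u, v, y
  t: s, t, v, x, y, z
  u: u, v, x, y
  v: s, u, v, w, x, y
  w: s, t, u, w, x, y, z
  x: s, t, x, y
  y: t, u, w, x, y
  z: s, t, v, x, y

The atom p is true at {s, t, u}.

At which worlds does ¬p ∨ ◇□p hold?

s: ¬p is F, ◇□p is F. ✗
t: ¬p is F, ◇□p is F. ✗
u: ¬p is F, ◇□p is F. ✗
v: ¬p is T, ◇□p is F. ✓
w: ¬p is T, ◇□p is F. ✓
x: ¬p is T, ◇□p is F. ✓
y: ¬p is T, ◇□p is F. ✓
z: ¬p is T, ◇□p is F. ✓

{v, w, x, y, z}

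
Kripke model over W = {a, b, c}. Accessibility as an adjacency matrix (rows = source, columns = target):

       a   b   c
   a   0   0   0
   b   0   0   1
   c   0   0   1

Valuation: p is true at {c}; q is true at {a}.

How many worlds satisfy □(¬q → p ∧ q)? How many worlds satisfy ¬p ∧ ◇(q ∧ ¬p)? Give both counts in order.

For □(¬q → p ∧ q):
a: no successors, so □(¬q → p ∧ q) holds vacuously. ✓
b: successors {c}; ¬q → p ∧ q there: c:F. ✗
c: successors {c}; ¬q → p ∧ q there: c:F. ✗
— 1 world.
For ¬p ∧ ◇(q ∧ ¬p):
a: ¬p is T, ◇(q ∧ ¬p) is F. ✗
b: ¬p is T, ◇(q ∧ ¬p) is F. ✗
c: ¬p is F, ◇(q ∧ ¬p) is F. ✗
— 0 worlds.

1 and 0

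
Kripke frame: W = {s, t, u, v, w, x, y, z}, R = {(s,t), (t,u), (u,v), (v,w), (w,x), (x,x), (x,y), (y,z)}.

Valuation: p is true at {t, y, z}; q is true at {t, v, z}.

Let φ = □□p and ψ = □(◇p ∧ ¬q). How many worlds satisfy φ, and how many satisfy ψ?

2 and 3

For □□p:
s: successors {t}; □p there: t:F. ✗
t: successors {u}; □p there: u:F. ✗
u: successors {v}; □p there: v:F. ✗
v: successors {w}; □p there: w:F. ✗
w: successors {x}; □p there: x:F. ✗
x: successors {x, y}; □p there: x:F, y:T. ✗
y: successors {z}; □p there: z:T. ✓
z: no successors, so □□p holds vacuously. ✓
— 2 worlds.
For □(◇p ∧ ¬q):
s: successors {t}; ◇p ∧ ¬q there: t:F. ✗
t: successors {u}; ◇p ∧ ¬q there: u:F. ✗
u: successors {v}; ◇p ∧ ¬q there: v:F. ✗
v: successors {w}; ◇p ∧ ¬q there: w:F. ✗
w: successors {x}; ◇p ∧ ¬q there: x:T. ✓
x: successors {x, y}; ◇p ∧ ¬q there: x:T, y:T. ✓
y: successors {z}; ◇p ∧ ¬q there: z:F. ✗
z: no successors, so □(◇p ∧ ¬q) holds vacuously. ✓
— 3 worlds.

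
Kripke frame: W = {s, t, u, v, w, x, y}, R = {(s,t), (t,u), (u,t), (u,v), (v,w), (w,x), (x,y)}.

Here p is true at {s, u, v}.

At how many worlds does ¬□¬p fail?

s: □¬p is T. ✗
t: □¬p is F. ✓
u: □¬p is F. ✓
v: □¬p is T. ✗
w: □¬p is T. ✗
x: □¬p is T. ✗
y: □¬p is T. ✗
Satisfying worlds: {t, u}.
So ¬□¬p fails at the other 5 worlds.

5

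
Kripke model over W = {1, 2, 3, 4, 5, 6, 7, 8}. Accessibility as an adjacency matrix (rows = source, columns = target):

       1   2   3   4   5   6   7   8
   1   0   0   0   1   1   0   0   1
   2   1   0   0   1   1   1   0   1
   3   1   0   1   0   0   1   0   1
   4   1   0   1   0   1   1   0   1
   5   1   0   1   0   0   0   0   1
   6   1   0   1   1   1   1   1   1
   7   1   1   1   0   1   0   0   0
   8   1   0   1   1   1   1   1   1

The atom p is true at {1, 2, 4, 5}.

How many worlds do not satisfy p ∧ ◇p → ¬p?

1: p ∧ ◇p is T, ¬p is F. ✗
2: p ∧ ◇p is T, ¬p is F. ✗
3: p ∧ ◇p is F, ¬p is T. ✓
4: p ∧ ◇p is T, ¬p is F. ✗
5: p ∧ ◇p is T, ¬p is F. ✗
6: p ∧ ◇p is F, ¬p is T. ✓
7: p ∧ ◇p is F, ¬p is T. ✓
8: p ∧ ◇p is F, ¬p is T. ✓
Satisfying worlds: {3, 6, 7, 8}.
So p ∧ ◇p → ¬p fails at the other 4 worlds.

4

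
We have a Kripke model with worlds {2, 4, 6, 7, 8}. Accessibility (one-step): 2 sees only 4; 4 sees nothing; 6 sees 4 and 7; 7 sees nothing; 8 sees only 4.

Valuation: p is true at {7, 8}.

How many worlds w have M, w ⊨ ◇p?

2: successors {4}; p there: 4:F. ✗
4: no successors, so ◇p fails. ✗
6: successors {4, 7}; p there: 4:F, 7:T. ✓
7: no successors, so ◇p fails. ✗
8: successors {4}; p there: 4:F. ✗
Satisfying worlds: {6}.

1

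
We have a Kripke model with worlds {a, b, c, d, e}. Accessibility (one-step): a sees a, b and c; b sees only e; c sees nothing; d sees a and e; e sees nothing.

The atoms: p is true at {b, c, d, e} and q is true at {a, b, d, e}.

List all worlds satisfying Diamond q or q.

a: Diamond q is T, q is T. ✓
b: Diamond q is T, q is T. ✓
c: Diamond q is F, q is F. ✗
d: Diamond q is T, q is T. ✓
e: Diamond q is F, q is T. ✓

{a, b, d, e}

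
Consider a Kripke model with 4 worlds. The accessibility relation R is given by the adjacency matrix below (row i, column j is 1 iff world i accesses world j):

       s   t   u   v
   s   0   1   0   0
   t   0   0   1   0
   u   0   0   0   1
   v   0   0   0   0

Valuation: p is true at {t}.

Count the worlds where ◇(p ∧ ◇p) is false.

s: successors {t}; p ∧ ◇p there: t:F. ✗
t: successors {u}; p ∧ ◇p there: u:F. ✗
u: successors {v}; p ∧ ◇p there: v:F. ✗
v: no successors, so ◇(p ∧ ◇p) fails. ✗
Satisfying worlds: ∅.
So ◇(p ∧ ◇p) fails at the other 4 worlds.

4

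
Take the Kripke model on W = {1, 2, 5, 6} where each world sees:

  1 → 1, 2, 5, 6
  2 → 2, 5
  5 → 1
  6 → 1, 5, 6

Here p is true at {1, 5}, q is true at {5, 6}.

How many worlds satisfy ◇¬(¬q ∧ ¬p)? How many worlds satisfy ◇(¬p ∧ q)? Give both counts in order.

4 and 2

For ◇¬(¬q ∧ ¬p):
1: successors {1, 2, 5, 6}; ¬(¬q ∧ ¬p) there: 1:T, 2:F, 5:T, 6:T. ✓
2: successors {2, 5}; ¬(¬q ∧ ¬p) there: 2:F, 5:T. ✓
5: successors {1}; ¬(¬q ∧ ¬p) there: 1:T. ✓
6: successors {1, 5, 6}; ¬(¬q ∧ ¬p) there: 1:T, 5:T, 6:T. ✓
— 4 worlds.
For ◇(¬p ∧ q):
1: successors {1, 2, 5, 6}; ¬p ∧ q there: 1:F, 2:F, 5:F, 6:T. ✓
2: successors {2, 5}; ¬p ∧ q there: 2:F, 5:F. ✗
5: successors {1}; ¬p ∧ q there: 1:F. ✗
6: successors {1, 5, 6}; ¬p ∧ q there: 1:F, 5:F, 6:T. ✓
— 2 worlds.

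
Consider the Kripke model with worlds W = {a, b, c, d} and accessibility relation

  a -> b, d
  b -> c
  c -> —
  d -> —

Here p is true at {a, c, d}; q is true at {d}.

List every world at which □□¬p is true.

{b, c, d}

a: successors {b, d}; □¬p there: b:F, d:T. ✗
b: successors {c}; □¬p there: c:T. ✓
c: no successors, so □□¬p holds vacuously. ✓
d: no successors, so □□¬p holds vacuously. ✓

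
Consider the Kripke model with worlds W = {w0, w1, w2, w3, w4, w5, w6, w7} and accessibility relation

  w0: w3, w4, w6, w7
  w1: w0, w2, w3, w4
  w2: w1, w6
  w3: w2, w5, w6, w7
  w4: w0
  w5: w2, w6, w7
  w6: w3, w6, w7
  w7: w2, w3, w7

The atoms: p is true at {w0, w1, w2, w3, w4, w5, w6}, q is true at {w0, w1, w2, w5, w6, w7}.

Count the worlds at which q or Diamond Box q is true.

7

w0: q is T, Diamond Box q is T. ✓
w1: q is T, Diamond Box q is T. ✓
w2: q is T, Diamond Box q is F. ✓
w3: q is F, Diamond Box q is T. ✓
w4: q is F, Diamond Box q is F. ✗
w5: q is T, Diamond Box q is T. ✓
w6: q is T, Diamond Box q is T. ✓
w7: q is T, Diamond Box q is T. ✓
Satisfying worlds: {w0, w1, w2, w3, w5, w6, w7}.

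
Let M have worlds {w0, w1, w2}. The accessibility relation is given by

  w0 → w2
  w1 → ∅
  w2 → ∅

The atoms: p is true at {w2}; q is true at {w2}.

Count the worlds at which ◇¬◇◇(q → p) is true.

w0: successors {w2}; ¬◇◇(q → p) there: w2:T. ✓
w1: no successors, so ◇¬◇◇(q → p) fails. ✗
w2: no successors, so ◇¬◇◇(q → p) fails. ✗
Satisfying worlds: {w0}.

1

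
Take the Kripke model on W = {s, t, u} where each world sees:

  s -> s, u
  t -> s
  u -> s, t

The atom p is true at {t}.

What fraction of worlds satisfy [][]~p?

2/3

s: successors {s, u}; []~p there: s:T, u:F. ✗
t: successors {s}; []~p there: s:T. ✓
u: successors {s, t}; []~p there: s:T, t:T. ✓
That's 2 of 3 worlds, so 2/3.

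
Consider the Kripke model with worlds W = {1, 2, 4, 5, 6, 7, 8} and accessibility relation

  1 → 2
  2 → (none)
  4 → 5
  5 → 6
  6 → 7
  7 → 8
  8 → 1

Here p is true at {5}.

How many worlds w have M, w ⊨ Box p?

1: successors {2}; p there: 2:F. ✗
2: no successors, so Box p holds vacuously. ✓
4: successors {5}; p there: 5:T. ✓
5: successors {6}; p there: 6:F. ✗
6: successors {7}; p there: 7:F. ✗
7: successors {8}; p there: 8:F. ✗
8: successors {1}; p there: 1:F. ✗
Satisfying worlds: {2, 4}.

2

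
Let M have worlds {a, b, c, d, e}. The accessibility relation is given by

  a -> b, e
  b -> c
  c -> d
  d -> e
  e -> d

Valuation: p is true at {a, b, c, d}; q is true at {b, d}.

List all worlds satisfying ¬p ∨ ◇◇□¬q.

a: ¬p is F, ◇◇□¬q is T. ✓
b: ¬p is F, ◇◇□¬q is T. ✓
c: ¬p is F, ◇◇□¬q is F. ✗
d: ¬p is F, ◇◇□¬q is T. ✓
e: ¬p is T, ◇◇□¬q is F. ✓

{a, b, d, e}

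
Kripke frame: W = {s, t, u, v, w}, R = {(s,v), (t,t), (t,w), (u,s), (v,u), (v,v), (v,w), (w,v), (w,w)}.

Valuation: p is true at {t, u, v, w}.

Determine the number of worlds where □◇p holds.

s: successors {v}; ◇p there: v:T. ✓
t: successors {t, w}; ◇p there: t:T, w:T. ✓
u: successors {s}; ◇p there: s:T. ✓
v: successors {u, v, w}; ◇p there: u:F, v:T, w:T. ✗
w: successors {v, w}; ◇p there: v:T, w:T. ✓
Satisfying worlds: {s, t, u, w}.

4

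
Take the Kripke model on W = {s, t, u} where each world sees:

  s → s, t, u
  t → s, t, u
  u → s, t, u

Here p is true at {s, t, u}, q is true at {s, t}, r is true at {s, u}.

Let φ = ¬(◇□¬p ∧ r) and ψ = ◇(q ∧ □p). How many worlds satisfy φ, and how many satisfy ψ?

For ¬(◇□¬p ∧ r):
s: ◇□¬p ∧ r is F. ✓
t: ◇□¬p ∧ r is F. ✓
u: ◇□¬p ∧ r is F. ✓
— 3 worlds.
For ◇(q ∧ □p):
s: successors {s, t, u}; q ∧ □p there: s:T, t:T, u:F. ✓
t: successors {s, t, u}; q ∧ □p there: s:T, t:T, u:F. ✓
u: successors {s, t, u}; q ∧ □p there: s:T, t:T, u:F. ✓
— 3 worlds.

3 and 3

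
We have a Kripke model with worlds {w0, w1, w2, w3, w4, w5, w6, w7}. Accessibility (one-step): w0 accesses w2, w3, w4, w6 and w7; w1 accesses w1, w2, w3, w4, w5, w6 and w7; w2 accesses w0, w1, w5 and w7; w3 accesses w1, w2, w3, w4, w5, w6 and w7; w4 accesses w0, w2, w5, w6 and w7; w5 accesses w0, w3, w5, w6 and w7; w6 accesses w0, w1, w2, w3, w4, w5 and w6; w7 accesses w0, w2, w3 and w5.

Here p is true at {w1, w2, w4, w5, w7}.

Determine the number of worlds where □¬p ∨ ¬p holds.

w0: □¬p is F, ¬p is T. ✓
w1: □¬p is F, ¬p is F. ✗
w2: □¬p is F, ¬p is F. ✗
w3: □¬p is F, ¬p is T. ✓
w4: □¬p is F, ¬p is F. ✗
w5: □¬p is F, ¬p is F. ✗
w6: □¬p is F, ¬p is T. ✓
w7: □¬p is F, ¬p is F. ✗
Satisfying worlds: {w0, w3, w6}.

3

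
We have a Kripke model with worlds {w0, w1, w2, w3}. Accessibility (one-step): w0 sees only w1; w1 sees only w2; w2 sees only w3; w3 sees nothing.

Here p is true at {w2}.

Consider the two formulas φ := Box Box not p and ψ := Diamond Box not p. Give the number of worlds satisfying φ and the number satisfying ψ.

For Box Box not p:
w0: successors {w1}; Box not p there: w1:F. ✗
w1: successors {w2}; Box not p there: w2:T. ✓
w2: successors {w3}; Box not p there: w3:T. ✓
w3: no successors, so Box Box not p holds vacuously. ✓
— 3 worlds.
For Diamond Box not p:
w0: successors {w1}; Box not p there: w1:F. ✗
w1: successors {w2}; Box not p there: w2:T. ✓
w2: successors {w3}; Box not p there: w3:T. ✓
w3: no successors, so Diamond Box not p fails. ✗
— 2 worlds.

3 and 2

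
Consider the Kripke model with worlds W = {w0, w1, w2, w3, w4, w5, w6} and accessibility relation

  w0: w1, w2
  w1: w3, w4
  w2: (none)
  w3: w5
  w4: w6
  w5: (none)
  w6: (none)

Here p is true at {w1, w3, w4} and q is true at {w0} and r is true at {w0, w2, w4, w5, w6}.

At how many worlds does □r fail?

w0: successors {w1, w2}; r there: w1:F, w2:T. ✗
w1: successors {w3, w4}; r there: w3:F, w4:T. ✗
w2: no successors, so □r holds vacuously. ✓
w3: successors {w5}; r there: w5:T. ✓
w4: successors {w6}; r there: w6:T. ✓
w5: no successors, so □r holds vacuously. ✓
w6: no successors, so □r holds vacuously. ✓
Satisfying worlds: {w2, w3, w4, w5, w6}.
So □r fails at the other 2 worlds.

2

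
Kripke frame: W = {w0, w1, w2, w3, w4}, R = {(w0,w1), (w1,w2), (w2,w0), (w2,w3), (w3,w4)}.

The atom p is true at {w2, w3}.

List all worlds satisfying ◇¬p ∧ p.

{w2, w3}

w0: ◇¬p is T, p is F. ✗
w1: ◇¬p is F, p is F. ✗
w2: ◇¬p is T, p is T. ✓
w3: ◇¬p is T, p is T. ✓
w4: ◇¬p is F, p is F. ✗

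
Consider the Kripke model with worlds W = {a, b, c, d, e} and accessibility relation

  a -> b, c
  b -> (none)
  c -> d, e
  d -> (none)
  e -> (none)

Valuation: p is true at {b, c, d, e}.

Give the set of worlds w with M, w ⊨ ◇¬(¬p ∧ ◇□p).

a: successors {b, c}; ¬(¬p ∧ ◇□p) there: b:T, c:T. ✓
b: no successors, so ◇¬(¬p ∧ ◇□p) fails. ✗
c: successors {d, e}; ¬(¬p ∧ ◇□p) there: d:T, e:T. ✓
d: no successors, so ◇¬(¬p ∧ ◇□p) fails. ✗
e: no successors, so ◇¬(¬p ∧ ◇□p) fails. ✗

{a, c}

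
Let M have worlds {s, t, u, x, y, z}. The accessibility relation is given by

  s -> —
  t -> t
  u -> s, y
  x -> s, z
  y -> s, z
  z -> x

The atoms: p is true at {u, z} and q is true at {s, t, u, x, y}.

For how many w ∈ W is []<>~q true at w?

s: no successors, so []<>~q holds vacuously. ✓
t: successors {t}; <>~q there: t:F. ✗
u: successors {s, y}; <>~q there: s:F, y:T. ✗
x: successors {s, z}; <>~q there: s:F, z:F. ✗
y: successors {s, z}; <>~q there: s:F, z:F. ✗
z: successors {x}; <>~q there: x:T. ✓
Satisfying worlds: {s, z}.

2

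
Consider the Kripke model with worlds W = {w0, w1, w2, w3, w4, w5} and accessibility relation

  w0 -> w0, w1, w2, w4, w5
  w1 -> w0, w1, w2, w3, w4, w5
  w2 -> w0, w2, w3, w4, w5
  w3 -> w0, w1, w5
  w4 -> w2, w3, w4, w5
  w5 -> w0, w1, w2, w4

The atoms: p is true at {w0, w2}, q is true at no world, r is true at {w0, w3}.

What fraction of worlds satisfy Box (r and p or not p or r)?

1/6

w0: successors {w0, w1, w2, w4, w5}; r and p or not p or r there: w0:T, w1:T, w2:F, w4:T, w5:T. ✗
w1: successors {w0, w1, w2, w3, w4, w5}; r and p or not p or r there: w0:T, w1:T, w2:F, w3:T, w4:T, w5:T. ✗
w2: successors {w0, w2, w3, w4, w5}; r and p or not p or r there: w0:T, w2:F, w3:T, w4:T, w5:T. ✗
w3: successors {w0, w1, w5}; r and p or not p or r there: w0:T, w1:T, w5:T. ✓
w4: successors {w2, w3, w4, w5}; r and p or not p or r there: w2:F, w3:T, w4:T, w5:T. ✗
w5: successors {w0, w1, w2, w4}; r and p or not p or r there: w0:T, w1:T, w2:F, w4:T. ✗
That's 1 of 6 worlds, so 1/6.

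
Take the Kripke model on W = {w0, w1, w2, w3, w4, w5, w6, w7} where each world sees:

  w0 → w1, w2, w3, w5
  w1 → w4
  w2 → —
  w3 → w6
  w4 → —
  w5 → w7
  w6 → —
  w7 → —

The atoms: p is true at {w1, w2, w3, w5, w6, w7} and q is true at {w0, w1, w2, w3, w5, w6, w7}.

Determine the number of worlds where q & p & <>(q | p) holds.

2

w0: q & p is F, <>(q | p) is T. ✗
w1: q & p is T, <>(q | p) is F. ✗
w2: q & p is T, <>(q | p) is F. ✗
w3: q & p is T, <>(q | p) is T. ✓
w4: q & p is F, <>(q | p) is F. ✗
w5: q & p is T, <>(q | p) is T. ✓
w6: q & p is T, <>(q | p) is F. ✗
w7: q & p is T, <>(q | p) is F. ✗
Satisfying worlds: {w3, w5}.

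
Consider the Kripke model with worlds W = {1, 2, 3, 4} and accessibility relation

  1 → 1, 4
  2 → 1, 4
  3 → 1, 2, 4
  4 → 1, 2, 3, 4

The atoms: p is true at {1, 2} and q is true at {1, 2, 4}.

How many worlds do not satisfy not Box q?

1: Box q is T. ✗
2: Box q is T. ✗
3: Box q is T. ✗
4: Box q is F. ✓
Satisfying worlds: {4}.
So not Box q fails at the other 3 worlds.

3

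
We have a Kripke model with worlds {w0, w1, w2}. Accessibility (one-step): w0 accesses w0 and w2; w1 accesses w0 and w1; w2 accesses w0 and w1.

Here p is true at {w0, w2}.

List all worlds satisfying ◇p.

w0: successors {w0, w2}; p there: w0:T, w2:T. ✓
w1: successors {w0, w1}; p there: w0:T, w1:F. ✓
w2: successors {w0, w1}; p there: w0:T, w1:F. ✓

{w0, w1, w2}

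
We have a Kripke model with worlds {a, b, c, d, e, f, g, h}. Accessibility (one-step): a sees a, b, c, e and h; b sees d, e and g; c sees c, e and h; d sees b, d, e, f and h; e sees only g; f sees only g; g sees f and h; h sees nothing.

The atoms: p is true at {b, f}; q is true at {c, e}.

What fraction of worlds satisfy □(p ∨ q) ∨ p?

a: □(p ∨ q) is F, p is F. ✗
b: □(p ∨ q) is F, p is T. ✓
c: □(p ∨ q) is F, p is F. ✗
d: □(p ∨ q) is F, p is F. ✗
e: □(p ∨ q) is F, p is F. ✗
f: □(p ∨ q) is F, p is T. ✓
g: □(p ∨ q) is F, p is F. ✗
h: □(p ∨ q) is T, p is F. ✓
That's 3 of 8 worlds, so 3/8.

3/8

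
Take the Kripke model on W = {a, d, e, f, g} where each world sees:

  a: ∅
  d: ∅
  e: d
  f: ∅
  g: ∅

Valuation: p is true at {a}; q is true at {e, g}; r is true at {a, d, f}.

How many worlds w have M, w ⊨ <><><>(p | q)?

a: no successors, so <><><>(p | q) fails. ✗
d: no successors, so <><><>(p | q) fails. ✗
e: successors {d}; <><>(p | q) there: d:F. ✗
f: no successors, so <><><>(p | q) fails. ✗
g: no successors, so <><><>(p | q) fails. ✗
Satisfying worlds: ∅.

0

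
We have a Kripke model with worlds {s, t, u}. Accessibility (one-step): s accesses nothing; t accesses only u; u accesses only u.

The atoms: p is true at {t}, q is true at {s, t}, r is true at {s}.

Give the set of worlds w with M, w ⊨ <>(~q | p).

{t, u}

s: no successors, so <>(~q | p) fails. ✗
t: successors {u}; ~q | p there: u:T. ✓
u: successors {u}; ~q | p there: u:T. ✓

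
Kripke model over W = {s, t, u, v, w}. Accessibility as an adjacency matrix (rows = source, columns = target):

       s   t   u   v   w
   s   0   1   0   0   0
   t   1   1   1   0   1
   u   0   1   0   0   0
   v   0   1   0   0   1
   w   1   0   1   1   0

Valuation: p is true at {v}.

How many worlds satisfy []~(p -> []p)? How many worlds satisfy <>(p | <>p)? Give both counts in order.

For []~(p -> []p):
s: successors {t}; ~(p -> []p) there: t:F. ✗
t: successors {s, t, u, w}; ~(p -> []p) there: s:F, t:F, u:F, w:F. ✗
u: successors {t}; ~(p -> []p) there: t:F. ✗
v: successors {t, w}; ~(p -> []p) there: t:F, w:F. ✗
w: successors {s, u, v}; ~(p -> []p) there: s:F, u:F, v:T. ✗
— 0 worlds.
For <>(p | <>p):
s: successors {t}; p | <>p there: t:F. ✗
t: successors {s, t, u, w}; p | <>p there: s:F, t:F, u:F, w:T. ✓
u: successors {t}; p | <>p there: t:F. ✗
v: successors {t, w}; p | <>p there: t:F, w:T. ✓
w: successors {s, u, v}; p | <>p there: s:F, u:F, v:T. ✓
— 3 worlds.

0 and 3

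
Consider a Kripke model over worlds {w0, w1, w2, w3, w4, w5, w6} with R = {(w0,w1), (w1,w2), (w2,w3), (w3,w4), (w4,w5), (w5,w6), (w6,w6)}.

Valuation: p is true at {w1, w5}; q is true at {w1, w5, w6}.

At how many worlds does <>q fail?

w0: successors {w1}; q there: w1:T. ✓
w1: successors {w2}; q there: w2:F. ✗
w2: successors {w3}; q there: w3:F. ✗
w3: successors {w4}; q there: w4:F. ✗
w4: successors {w5}; q there: w5:T. ✓
w5: successors {w6}; q there: w6:T. ✓
w6: successors {w6}; q there: w6:T. ✓
Satisfying worlds: {w0, w4, w5, w6}.
So <>q fails at the other 3 worlds.

3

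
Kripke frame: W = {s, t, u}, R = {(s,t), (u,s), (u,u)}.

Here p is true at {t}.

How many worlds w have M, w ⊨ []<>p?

1

s: successors {t}; <>p there: t:F. ✗
t: no successors, so []<>p holds vacuously. ✓
u: successors {s, u}; <>p there: s:T, u:F. ✗
Satisfying worlds: {t}.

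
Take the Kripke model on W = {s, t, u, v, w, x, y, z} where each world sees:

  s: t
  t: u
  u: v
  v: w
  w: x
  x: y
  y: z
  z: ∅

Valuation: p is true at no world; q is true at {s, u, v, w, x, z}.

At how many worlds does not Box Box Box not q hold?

s: Box Box Box not q is F. ✓
t: Box Box Box not q is F. ✓
u: Box Box Box not q is F. ✓
v: Box Box Box not q is T. ✗
w: Box Box Box not q is F. ✓
x: Box Box Box not q is T. ✗
y: Box Box Box not q is T. ✗
z: Box Box Box not q is T. ✗
Satisfying worlds: {s, t, u, w}.

4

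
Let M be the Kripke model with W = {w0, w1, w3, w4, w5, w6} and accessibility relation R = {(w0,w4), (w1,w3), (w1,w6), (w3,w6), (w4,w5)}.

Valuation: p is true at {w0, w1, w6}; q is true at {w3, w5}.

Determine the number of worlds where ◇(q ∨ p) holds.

3

w0: successors {w4}; q ∨ p there: w4:F. ✗
w1: successors {w3, w6}; q ∨ p there: w3:T, w6:T. ✓
w3: successors {w6}; q ∨ p there: w6:T. ✓
w4: successors {w5}; q ∨ p there: w5:T. ✓
w5: no successors, so ◇(q ∨ p) fails. ✗
w6: no successors, so ◇(q ∨ p) fails. ✗
Satisfying worlds: {w1, w3, w4}.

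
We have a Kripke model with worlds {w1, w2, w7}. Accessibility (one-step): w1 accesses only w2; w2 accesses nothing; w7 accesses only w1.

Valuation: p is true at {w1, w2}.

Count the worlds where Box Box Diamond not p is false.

1

w1: successors {w2}; Box Diamond not p there: w2:T. ✓
w2: no successors, so Box Box Diamond not p holds vacuously. ✓
w7: successors {w1}; Box Diamond not p there: w1:F. ✗
Satisfying worlds: {w1, w2}.
So Box Box Diamond not p fails at the other 1 world.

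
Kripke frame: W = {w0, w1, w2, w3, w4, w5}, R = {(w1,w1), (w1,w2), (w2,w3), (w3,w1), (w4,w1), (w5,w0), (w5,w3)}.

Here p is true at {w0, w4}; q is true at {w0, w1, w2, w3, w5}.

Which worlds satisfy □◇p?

{w0}

w0: no successors, so □◇p holds vacuously. ✓
w1: successors {w1, w2}; ◇p there: w1:F, w2:F. ✗
w2: successors {w3}; ◇p there: w3:F. ✗
w3: successors {w1}; ◇p there: w1:F. ✗
w4: successors {w1}; ◇p there: w1:F. ✗
w5: successors {w0, w3}; ◇p there: w0:F, w3:F. ✗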